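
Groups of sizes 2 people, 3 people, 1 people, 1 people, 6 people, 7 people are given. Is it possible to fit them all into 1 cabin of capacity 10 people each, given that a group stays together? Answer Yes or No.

Total = 20 people; ⌈20/10⌉ = 2.
At least 2 cabins are required, but only 1 is allowed.

No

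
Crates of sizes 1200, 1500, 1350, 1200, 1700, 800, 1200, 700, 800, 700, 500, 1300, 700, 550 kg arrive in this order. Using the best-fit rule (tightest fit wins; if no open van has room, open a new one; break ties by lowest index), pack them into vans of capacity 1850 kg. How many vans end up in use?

10

  1200 → van 1 (new)  [load 1200/1850]
  1500 → van 2 (new)  [load 1500/1850]
  1350 → van 3 (new)  [load 1350/1850]
  1200 → van 4 (new)  [load 1200/1850]
  1700 → van 5 (new)  [load 1700/1850]
  800 → van 6 (new)  [load 800/1850]
  1200 → van 7 (new)  [load 1200/1850]
  700 → van 6  [load 1500/1850]
  800 → van 8 (new)  [load 800/1850]
  700 → van 8  [load 1500/1850]
  500 → van 3  [load 1850/1850]
  1300 → van 9 (new)  [load 1300/1850]
  700 → van 10 (new)  [load 700/1850]
  550 → van 9  [load 1850/1850]
10 vans opened.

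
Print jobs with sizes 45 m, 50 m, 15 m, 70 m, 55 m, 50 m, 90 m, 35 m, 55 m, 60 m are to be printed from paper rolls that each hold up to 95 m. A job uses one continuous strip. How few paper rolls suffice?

7

Total = 90 + 70 + 60 + 55 + 55 + 50 + 50 + 45 + 35 + 15 = 525 m.
Lower bound: ⌈525/95⌉ = 6 paper rolls.
Also, 7 print jobs each exceed 95/2 m, and no two of those can share a roll, so at least 7 paper rolls are needed.
A packing using 7 paper rolls:
  roll 1: 90 = 90
  roll 2: 70 + 15 = 85
  roll 3: 60 + 35 = 95
  roll 4: 55 = 55
  roll 5: 55 = 55
  roll 6: 50 + 45 = 95
  roll 7: 50 = 50
This matches the lower bound, so 7 is optimal.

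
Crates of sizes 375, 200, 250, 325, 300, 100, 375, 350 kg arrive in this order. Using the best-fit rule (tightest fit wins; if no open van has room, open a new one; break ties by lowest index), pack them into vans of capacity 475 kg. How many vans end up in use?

  375 → van 1 (new)  [load 375/475]
  200 → van 2 (new)  [load 200/475]
  250 → van 2  [load 450/475]
  325 → van 3 (new)  [load 325/475]
  300 → van 4 (new)  [load 300/475]
  100 → van 1  [load 475/475]
  375 → van 5 (new)  [load 375/475]
  350 → van 6 (new)  [load 350/475]
6 vans opened.

6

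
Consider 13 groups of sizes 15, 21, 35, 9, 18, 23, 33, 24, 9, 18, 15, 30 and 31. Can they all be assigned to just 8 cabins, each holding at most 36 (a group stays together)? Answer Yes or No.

Total = 281; ⌈281/36⌉ = 8.
The bound of 8 does not rule out 8, but exhaustive search shows no assignment into 8 cabins of capacity 36 exists — the minimum is 9.

No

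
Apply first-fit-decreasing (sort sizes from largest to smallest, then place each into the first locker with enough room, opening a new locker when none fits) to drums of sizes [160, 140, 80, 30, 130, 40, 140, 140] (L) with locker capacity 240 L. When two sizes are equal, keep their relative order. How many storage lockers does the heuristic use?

Sorted descending: 160, 140, 140, 140, 130, 80, 40, 30.
  160 → locker 1 (new)  [load 160/240]
  140 → locker 2 (new)  [load 140/240]
  140 → locker 3 (new)  [load 140/240]
  140 → locker 4 (new)  [load 140/240]
  130 → locker 5 (new)  [load 130/240]
  80 → locker 1  [load 240/240]
  40 → locker 2  [load 180/240]
  30 → locker 2  [load 210/240]
5 storage lockers opened.

5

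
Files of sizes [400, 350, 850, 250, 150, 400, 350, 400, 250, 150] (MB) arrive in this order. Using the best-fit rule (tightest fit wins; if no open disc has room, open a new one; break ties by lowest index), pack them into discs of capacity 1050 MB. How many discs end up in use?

4

  400 → disc 1 (new)  [load 400/1050]
  350 → disc 1  [load 750/1050]
  850 → disc 2 (new)  [load 850/1050]
  250 → disc 1  [load 1000/1050]
  150 → disc 2  [load 1000/1050]
  400 → disc 3 (new)  [load 400/1050]
  350 → disc 3  [load 750/1050]
  400 → disc 4 (new)  [load 400/1050]
  250 → disc 3  [load 1000/1050]
  150 → disc 4  [load 550/1050]
4 discs opened.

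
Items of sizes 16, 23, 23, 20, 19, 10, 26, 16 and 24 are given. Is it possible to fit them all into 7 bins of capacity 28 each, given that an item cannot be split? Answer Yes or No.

Total = 177; ⌈177/28⌉ = 7.
8 items each exceed half the capacity and cannot share a bin, forcing at least 8 bins.
At least 8 bins are required, but only 7 are allowed.

No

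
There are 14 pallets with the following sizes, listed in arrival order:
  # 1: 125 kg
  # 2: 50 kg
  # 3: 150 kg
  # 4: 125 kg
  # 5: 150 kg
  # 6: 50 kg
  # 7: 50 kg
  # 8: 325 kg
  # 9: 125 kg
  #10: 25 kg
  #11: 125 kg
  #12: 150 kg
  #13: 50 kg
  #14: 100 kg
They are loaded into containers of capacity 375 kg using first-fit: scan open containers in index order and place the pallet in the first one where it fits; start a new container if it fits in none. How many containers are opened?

  125 → container 1 (new)  [load 125/375]
  50 → container 1  [load 175/375]
  150 → container 1  [load 325/375]
  125 → container 2 (new)  [load 125/375]
  150 → container 2  [load 275/375]
  50 → container 1  [load 375/375]
  50 → container 2  [load 325/375]
  325 → container 3 (new)  [load 325/375]
  125 → container 4 (new)  [load 125/375]
  25 → container 2  [load 350/375]
  125 → container 4  [load 250/375]
  150 → container 5 (new)  [load 150/375]
  50 → container 3  [load 375/375]
  100 → container 4  [load 350/375]
5 containers opened.

5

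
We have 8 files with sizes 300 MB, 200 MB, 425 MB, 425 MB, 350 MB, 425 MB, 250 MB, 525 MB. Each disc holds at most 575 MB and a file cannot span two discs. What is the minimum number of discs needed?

Total = 525 + 425 + 425 + 425 + 350 + 300 + 250 + 200 = 2900 MB.
Lower bound: ⌈2900/575⌉ = 6 discs.
A packing using 6 discs:
  disc 1: 525 = 525
  disc 2: 425 = 425
  disc 3: 425 = 425
  disc 4: 425 = 425
  disc 5: 350 + 200 = 550
  disc 6: 300 + 250 = 550
This matches the lower bound, so 6 is optimal.

6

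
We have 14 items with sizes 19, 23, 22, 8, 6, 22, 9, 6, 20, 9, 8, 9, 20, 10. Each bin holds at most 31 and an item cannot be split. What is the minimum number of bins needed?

7

Total = 23 + 22 + 22 + 20 + 20 + 19 + 10 + 9 + 9 + 9 + 8 + 8 + 6 + 6 = 191.
Lower bound: ⌈191/31⌉ = 7 bins.
A packing using 7 bins:
  bin 1: 23 + 8 = 31
  bin 2: 22 + 9 = 31
  bin 3: 22 + 9 = 31
  bin 4: 20 + 10 = 30
  bin 5: 20 + 9 = 29
  bin 6: 19 + 8 = 27
  bin 7: 6 + 6 = 12
This matches the lower bound, so 7 is optimal.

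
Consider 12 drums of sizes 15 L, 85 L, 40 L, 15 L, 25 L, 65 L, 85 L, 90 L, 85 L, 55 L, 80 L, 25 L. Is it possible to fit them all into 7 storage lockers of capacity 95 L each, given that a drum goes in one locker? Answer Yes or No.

Total = 665 L; ⌈665/95⌉ = 7.
The bound of 7 does not rule out 7, but exhaustive search shows no assignment into 7 storage lockers of capacity 95 L exists — the minimum is 8.

No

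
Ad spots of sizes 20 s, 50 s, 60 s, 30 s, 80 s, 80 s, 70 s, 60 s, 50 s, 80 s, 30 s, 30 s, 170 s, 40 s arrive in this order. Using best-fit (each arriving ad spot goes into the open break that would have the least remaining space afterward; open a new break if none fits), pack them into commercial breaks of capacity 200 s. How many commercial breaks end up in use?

5

  20 → break 1 (new)  [load 20/200]
  50 → break 1  [load 70/200]
  60 → break 1  [load 130/200]
  30 → break 1  [load 160/200]
  80 → break 2 (new)  [load 80/200]
  80 → break 2  [load 160/200]
  70 → break 3 (new)  [load 70/200]
  60 → break 3  [load 130/200]
  50 → break 3  [load 180/200]
  80 → break 4 (new)  [load 80/200]
  30 → break 1  [load 190/200]
  30 → break 2  [load 190/200]
  170 → break 5 (new)  [load 170/200]
  40 → break 4  [load 120/200]
5 commercial breaks opened.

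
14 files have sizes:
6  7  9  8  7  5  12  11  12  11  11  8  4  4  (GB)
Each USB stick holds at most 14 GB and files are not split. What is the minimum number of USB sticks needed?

10

Total = 12 + 12 + 11 + 11 + 11 + 9 + 8 + 8 + 7 + 7 + 6 + 5 + 4 + 4 = 115 GB.
Lower bound: ⌈115/14⌉ = 9 USB sticks.
A packing using 10 USB sticks:
  USB stick 1: 12 = 12
  USB stick 2: 12 = 12
  USB stick 3: 11 = 11
  USB stick 4: 11 = 11
  USB stick 5: 11 = 11
  USB stick 6: 9 + 5 = 14
  USB stick 7: 8 + 6 = 14
  USB stick 8: 8 + 4 = 12
  USB stick 9: 7 + 7 = 14
  USB stick 10: 4 = 4
No arrangement into 9 USB sticks stays within capacity, so 10 is optimal.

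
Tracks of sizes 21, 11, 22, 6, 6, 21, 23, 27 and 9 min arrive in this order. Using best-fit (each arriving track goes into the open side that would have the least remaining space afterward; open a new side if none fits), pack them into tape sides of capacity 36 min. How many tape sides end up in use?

  21 → side 1 (new)  [load 21/36]
  11 → side 1  [load 32/36]
  22 → side 2 (new)  [load 22/36]
  6 → side 2  [load 28/36]
  6 → side 2  [load 34/36]
  21 → side 3 (new)  [load 21/36]
  23 → side 4 (new)  [load 23/36]
  27 → side 5 (new)  [load 27/36]
  9 → side 5  [load 36/36]
5 tape sides opened.

5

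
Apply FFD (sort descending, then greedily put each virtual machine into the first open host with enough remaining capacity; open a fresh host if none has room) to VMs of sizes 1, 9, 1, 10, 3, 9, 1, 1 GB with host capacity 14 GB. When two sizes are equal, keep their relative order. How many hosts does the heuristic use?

Sorted descending: 10, 9, 9, 3, 1, 1, 1, 1.
  10 → host 1 (new)  [load 10/14]
  9 → host 2 (new)  [load 9/14]
  9 → host 3 (new)  [load 9/14]
  3 → host 1  [load 13/14]
  1 → host 1  [load 14/14]
  1 → host 2  [load 10/14]
  1 → host 2  [load 11/14]
  1 → host 2  [load 12/14]
3 hosts opened.

3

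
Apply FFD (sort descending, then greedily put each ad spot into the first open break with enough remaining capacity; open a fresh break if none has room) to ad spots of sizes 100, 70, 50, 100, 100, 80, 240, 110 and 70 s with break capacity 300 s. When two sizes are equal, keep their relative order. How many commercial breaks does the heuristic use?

Sorted descending: 240, 110, 100, 100, 100, 80, 70, 70, 50.
  240 → break 1 (new)  [load 240/300]
  110 → break 2 (new)  [load 110/300]
  100 → break 2  [load 210/300]
  100 → break 3 (new)  [load 100/300]
  100 → break 3  [load 200/300]
  80 → break 2  [load 290/300]
  70 → break 3  [load 270/300]
  70 → break 4 (new)  [load 70/300]
  50 → break 1  [load 290/300]
4 commercial breaks opened.

4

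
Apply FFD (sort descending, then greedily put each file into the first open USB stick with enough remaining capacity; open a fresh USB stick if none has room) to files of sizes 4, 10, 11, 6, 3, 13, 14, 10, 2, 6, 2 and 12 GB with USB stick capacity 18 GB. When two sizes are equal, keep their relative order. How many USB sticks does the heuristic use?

Sorted descending: 14, 13, 12, 11, 10, 10, 6, 6, 4, 3, 2, 2.
  14 → USB stick 1 (new)  [load 14/18]
  13 → USB stick 2 (new)  [load 13/18]
  12 → USB stick 3 (new)  [load 12/18]
  11 → USB stick 4 (new)  [load 11/18]
  10 → USB stick 5 (new)  [load 10/18]
  10 → USB stick 6 (new)  [load 10/18]
  6 → USB stick 3  [load 18/18]
  6 → USB stick 4  [load 17/18]
  4 → USB stick 1  [load 18/18]
  3 → USB stick 2  [load 16/18]
  2 → USB stick 2  [load 18/18]
  2 → USB stick 5  [load 12/18]
6 USB sticks opened.

6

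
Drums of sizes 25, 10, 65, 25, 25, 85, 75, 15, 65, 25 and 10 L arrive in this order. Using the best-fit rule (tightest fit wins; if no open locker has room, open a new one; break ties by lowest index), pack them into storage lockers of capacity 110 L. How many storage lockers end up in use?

  25 → locker 1 (new)  [load 25/110]
  10 → locker 1  [load 35/110]
  65 → locker 1  [load 100/110]
  25 → locker 2 (new)  [load 25/110]
  25 → locker 2  [load 50/110]
  85 → locker 3 (new)  [load 85/110]
  75 → locker 4 (new)  [load 75/110]
  15 → locker 3  [load 100/110]
  65 → locker 5 (new)  [load 65/110]
  25 → locker 4  [load 100/110]
  10 → locker 1  [load 110/110]
5 storage lockers opened.

5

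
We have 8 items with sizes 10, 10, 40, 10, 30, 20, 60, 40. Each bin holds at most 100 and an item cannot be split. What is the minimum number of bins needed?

Total = 60 + 40 + 40 + 30 + 20 + 10 + 10 + 10 = 220.
Lower bound: ⌈220/100⌉ = 3 bins.
A packing using 3 bins:
  bin 1: 60 + 40 = 100
  bin 2: 40 + 30 + 20 + 10 = 100
  bin 3: 10 + 10 = 20
This matches the lower bound, so 3 is optimal.

3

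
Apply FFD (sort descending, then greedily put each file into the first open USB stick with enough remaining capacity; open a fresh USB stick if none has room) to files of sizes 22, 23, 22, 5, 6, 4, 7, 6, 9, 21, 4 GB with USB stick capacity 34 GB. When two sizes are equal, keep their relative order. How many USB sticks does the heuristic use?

4

Sorted descending: 23, 22, 22, 21, 9, 7, 6, 6, 5, 4, 4.
  23 → USB stick 1 (new)  [load 23/34]
  22 → USB stick 2 (new)  [load 22/34]
  22 → USB stick 3 (new)  [load 22/34]
  21 → USB stick 4 (new)  [load 21/34]
  9 → USB stick 1  [load 32/34]
  7 → USB stick 2  [load 29/34]
  6 → USB stick 3  [load 28/34]
  6 → USB stick 3  [load 34/34]
  5 → USB stick 2  [load 34/34]
  4 → USB stick 4  [load 25/34]
  4 → USB stick 4  [load 29/34]
4 USB sticks opened.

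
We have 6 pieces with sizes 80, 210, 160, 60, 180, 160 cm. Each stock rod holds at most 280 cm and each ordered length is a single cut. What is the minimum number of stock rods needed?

4

Total = 210 + 180 + 160 + 160 + 80 + 60 = 850 cm.
Lower bound: ⌈850/280⌉ = 4 stock rods.
A packing using 4 stock rods:
  stock rod 1: 210 + 60 = 270
  stock rod 2: 180 + 80 = 260
  stock rod 3: 160 = 160
  stock rod 4: 160 = 160
This matches the lower bound, so 4 is optimal.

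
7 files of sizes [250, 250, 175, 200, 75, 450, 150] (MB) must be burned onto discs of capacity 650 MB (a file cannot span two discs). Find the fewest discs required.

Total = 450 + 250 + 250 + 200 + 175 + 150 + 75 = 1550 MB.
Lower bound: ⌈1550/650⌉ = 3 discs.
A packing using 3 discs:
  disc 1: 450 + 200 = 650
  disc 2: 250 + 250 + 150 = 650
  disc 3: 175 + 75 = 250
This matches the lower bound, so 3 is optimal.

3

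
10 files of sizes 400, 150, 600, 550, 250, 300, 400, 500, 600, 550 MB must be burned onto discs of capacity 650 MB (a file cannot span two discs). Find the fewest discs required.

Total = 600 + 600 + 550 + 550 + 500 + 400 + 400 + 300 + 250 + 150 = 4300 MB.
Lower bound: ⌈4300/650⌉ = 7 discs.
A packing using 8 discs:
  disc 1: 600 = 600
  disc 2: 600 = 600
  disc 3: 550 = 550
  disc 4: 550 = 550
  disc 5: 500 + 150 = 650
  disc 6: 400 + 250 = 650
  disc 7: 400 = 400
  disc 8: 300 = 300
No arrangement into 7 discs stays within capacity, so 8 is optimal.

8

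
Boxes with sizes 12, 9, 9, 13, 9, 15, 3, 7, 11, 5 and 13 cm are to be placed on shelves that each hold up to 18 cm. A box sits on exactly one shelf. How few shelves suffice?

Total = 15 + 13 + 13 + 12 + 11 + 9 + 9 + 9 + 7 + 5 + 3 = 106 cm.
Lower bound: ⌈106/18⌉ = 6 shelves.
A packing using 7 shelves:
  shelf 1: 15 + 3 = 18
  shelf 2: 13 + 5 = 18
  shelf 3: 13 = 13
  shelf 4: 12 = 12
  shelf 5: 11 + 7 = 18
  shelf 6: 9 + 9 = 18
  shelf 7: 9 = 9
No arrangement into 6 shelves stays within capacity, so 7 is optimal.

7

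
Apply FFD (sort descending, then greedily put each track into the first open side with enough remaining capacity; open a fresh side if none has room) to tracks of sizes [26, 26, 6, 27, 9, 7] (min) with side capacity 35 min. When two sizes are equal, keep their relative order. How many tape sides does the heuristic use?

3

Sorted descending: 27, 26, 26, 9, 7, 6.
  27 → side 1 (new)  [load 27/35]
  26 → side 2 (new)  [load 26/35]
  26 → side 3 (new)  [load 26/35]
  9 → side 2  [load 35/35]
  7 → side 1  [load 34/35]
  6 → side 3  [load 32/35]
3 tape sides opened.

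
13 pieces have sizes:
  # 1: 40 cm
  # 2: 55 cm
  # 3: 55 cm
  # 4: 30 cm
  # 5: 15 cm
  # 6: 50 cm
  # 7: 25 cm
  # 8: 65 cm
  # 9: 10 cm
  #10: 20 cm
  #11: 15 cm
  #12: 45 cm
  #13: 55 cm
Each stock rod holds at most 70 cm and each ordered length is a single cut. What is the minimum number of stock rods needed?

Total = 65 + 55 + 55 + 55 + 50 + 45 + 40 + 30 + 25 + 20 + 15 + 15 + 10 = 480 cm.
Lower bound: ⌈480/70⌉ = 7 stock rods.
A packing using 7 stock rods:
  stock rod 1: 65 = 65
  stock rod 2: 55 + 15 = 70
  stock rod 3: 55 + 15 = 70
  stock rod 4: 55 + 10 = 65
  stock rod 5: 50 + 20 = 70
  stock rod 6: 45 + 25 = 70
  stock rod 7: 40 + 30 = 70
This matches the lower bound, so 7 is optimal.

7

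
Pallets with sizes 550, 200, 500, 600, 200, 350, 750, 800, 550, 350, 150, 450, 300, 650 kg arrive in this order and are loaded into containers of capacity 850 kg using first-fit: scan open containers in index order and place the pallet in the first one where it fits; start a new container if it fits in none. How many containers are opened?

9

  550 → container 1 (new)  [load 550/850]
  200 → container 1  [load 750/850]
  500 → container 2 (new)  [load 500/850]
  600 → container 3 (new)  [load 600/850]
  200 → container 2  [load 700/850]
  350 → container 4 (new)  [load 350/850]
  750 → container 5 (new)  [load 750/850]
  800 → container 6 (new)  [load 800/850]
  550 → container 7 (new)  [load 550/850]
  350 → container 4  [load 700/850]
  150 → container 2  [load 850/850]
  450 → container 8 (new)  [load 450/850]
  300 → container 7  [load 850/850]
  650 → container 9 (new)  [load 650/850]
9 containers opened.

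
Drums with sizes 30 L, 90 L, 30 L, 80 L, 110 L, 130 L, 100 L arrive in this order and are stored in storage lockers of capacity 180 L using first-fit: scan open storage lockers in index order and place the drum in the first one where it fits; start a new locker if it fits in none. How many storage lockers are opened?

  30 → locker 1 (new)  [load 30/180]
  90 → locker 1  [load 120/180]
  30 → locker 1  [load 150/180]
  80 → locker 2 (new)  [load 80/180]
  110 → locker 3 (new)  [load 110/180]
  130 → locker 4 (new)  [load 130/180]
  100 → locker 2  [load 180/180]
4 storage lockers opened.

4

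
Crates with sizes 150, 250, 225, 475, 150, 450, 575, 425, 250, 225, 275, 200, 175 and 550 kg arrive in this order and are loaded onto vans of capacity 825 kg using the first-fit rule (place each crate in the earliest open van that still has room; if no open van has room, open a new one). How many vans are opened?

6

  150 → van 1 (new)  [load 150/825]
  250 → van 1  [load 400/825]
  225 → van 1  [load 625/825]
  475 → van 2 (new)  [load 475/825]
  150 → van 1  [load 775/825]
  450 → van 3 (new)  [load 450/825]
  575 → van 4 (new)  [load 575/825]
  425 → van 5 (new)  [load 425/825]
  250 → van 2  [load 725/825]
  225 → van 3  [load 675/825]
  275 → van 5  [load 700/825]
  200 → van 4  [load 775/825]
  175 → van 6 (new)  [load 175/825]
  550 → van 6  [load 725/825]
6 vans opened.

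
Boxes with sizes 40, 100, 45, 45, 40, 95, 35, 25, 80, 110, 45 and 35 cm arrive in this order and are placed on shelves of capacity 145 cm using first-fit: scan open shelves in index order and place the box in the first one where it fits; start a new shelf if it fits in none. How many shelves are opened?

6

  40 → shelf 1 (new)  [load 40/145]
  100 → shelf 1  [load 140/145]
  45 → shelf 2 (new)  [load 45/145]
  45 → shelf 2  [load 90/145]
  40 → shelf 2  [load 130/145]
  95 → shelf 3 (new)  [load 95/145]
  35 → shelf 3  [load 130/145]
  25 → shelf 4 (new)  [load 25/145]
  80 → shelf 4  [load 105/145]
  110 → shelf 5 (new)  [load 110/145]
  45 → shelf 6 (new)  [load 45/145]
  35 → shelf 4  [load 140/145]
6 shelves opened.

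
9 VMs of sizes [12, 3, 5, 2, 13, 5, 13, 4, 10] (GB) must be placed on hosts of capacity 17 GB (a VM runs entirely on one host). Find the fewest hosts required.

Total = 13 + 13 + 12 + 10 + 5 + 5 + 4 + 3 + 2 = 67 GB.
Lower bound: ⌈67/17⌉ = 4 hosts.
A packing using 4 hosts:
  host 1: 13 + 4 = 17
  host 2: 13 + 3 = 16
  host 3: 12 + 5 = 17
  host 4: 10 + 5 + 2 = 17
This matches the lower bound, so 4 is optimal.

4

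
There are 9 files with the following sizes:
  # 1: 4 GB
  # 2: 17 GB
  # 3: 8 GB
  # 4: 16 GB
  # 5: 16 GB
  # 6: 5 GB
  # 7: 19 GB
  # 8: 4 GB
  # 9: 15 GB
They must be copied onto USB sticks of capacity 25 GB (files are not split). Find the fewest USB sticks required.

Total = 19 + 17 + 16 + 16 + 15 + 8 + 5 + 4 + 4 = 104 GB.
Lower bound: ⌈104/25⌉ = 5 USB sticks.
A packing using 5 USB sticks:
  USB stick 1: 19 + 5 = 24
  USB stick 2: 17 + 8 = 25
  USB stick 3: 16 + 4 + 4 = 24
  USB stick 4: 16 = 16
  USB stick 5: 15 = 15
This matches the lower bound, so 5 is optimal.

5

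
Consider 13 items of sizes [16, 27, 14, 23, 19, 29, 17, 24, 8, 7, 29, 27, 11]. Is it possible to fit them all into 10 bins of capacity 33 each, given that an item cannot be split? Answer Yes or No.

Yes

A valid assignment using 9 bins:
  bin 1: 29 = 29
  bin 2: 29 = 29
  bin 3: 27 = 27
  bin 4: 27 = 27
  bin 5: 24 + 8 = 32
  bin 6: 23 + 7 = 30
  bin 7: 19 + 14 = 33
  bin 8: 17 + 16 = 33
  bin 9: 11 = 11
That uses only 9 ≤ 10, so 10 bins are enough.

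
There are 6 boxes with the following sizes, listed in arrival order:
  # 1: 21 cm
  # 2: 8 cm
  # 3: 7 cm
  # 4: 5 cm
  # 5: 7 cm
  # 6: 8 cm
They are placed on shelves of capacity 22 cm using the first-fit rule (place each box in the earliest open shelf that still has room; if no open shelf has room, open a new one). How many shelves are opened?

3

  21 → shelf 1 (new)  [load 21/22]
  8 → shelf 2 (new)  [load 8/22]
  7 → shelf 2  [load 15/22]
  5 → shelf 2  [load 20/22]
  7 → shelf 3 (new)  [load 7/22]
  8 → shelf 3  [load 15/22]
3 shelves opened.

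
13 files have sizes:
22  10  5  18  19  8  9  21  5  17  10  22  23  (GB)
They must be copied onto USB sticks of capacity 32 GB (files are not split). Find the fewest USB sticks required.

Total = 23 + 22 + 22 + 21 + 19 + 18 + 17 + 10 + 10 + 9 + 8 + 5 + 5 = 189 GB.
Lower bound: ⌈189/32⌉ = 6 USB sticks.
Also, 7 files each exceed 16 GB, and no two of those can share a USB stick, so at least 7 USB sticks are needed.
A packing using 7 USB sticks:
  USB stick 1: 23 + 9 = 32
  USB stick 2: 22 + 10 = 32
  USB stick 3: 22 + 10 = 32
  USB stick 4: 21 + 8 = 29
  USB stick 5: 19 + 5 + 5 = 29
  USB stick 6: 18 = 18
  USB stick 7: 17 = 17
This matches the lower bound, so 7 is optimal.

7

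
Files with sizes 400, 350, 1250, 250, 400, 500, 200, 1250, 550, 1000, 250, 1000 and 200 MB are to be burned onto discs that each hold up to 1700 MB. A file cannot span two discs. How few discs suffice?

5

Total = 1250 + 1250 + 1000 + 1000 + 550 + 500 + 400 + 400 + 350 + 250 + 250 + 200 + 200 = 7600 MB.
Lower bound: ⌈7600/1700⌉ = 5 discs.
A packing using 5 discs:
  disc 1: 1250 + 400 = 1650
  disc 2: 1250 + 400 = 1650
  disc 3: 1000 + 550 = 1550
  disc 4: 1000 + 500 + 200 = 1700
  disc 5: 350 + 250 + 250 + 200 = 1050
This matches the lower bound, so 5 is optimal.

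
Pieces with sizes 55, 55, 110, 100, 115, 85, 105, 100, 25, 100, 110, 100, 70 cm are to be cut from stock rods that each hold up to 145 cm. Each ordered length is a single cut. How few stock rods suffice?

Total = 115 + 110 + 110 + 105 + 100 + 100 + 100 + 100 + 85 + 70 + 55 + 55 + 25 = 1130 cm.
Lower bound: ⌈1130/145⌉ = 8 stock rods.
Also, 9 pieces each exceed 145/2 cm, and no two of those can share a stock rod, so at least 9 stock rods are needed.
A packing using 10 stock rods:
  stock rod 1: 115 + 25 = 140
  stock rod 2: 110 = 110
  stock rod 3: 110 = 110
  stock rod 4: 105 = 105
  stock rod 5: 100 = 100
  stock rod 6: 100 = 100
  stock rod 7: 100 = 100
  stock rod 8: 100 = 100
  stock rod 9: 85 + 55 = 140
  stock rod 10: 70 + 55 = 125
No arrangement into 9 stock rods stays within capacity, so 10 is optimal.

10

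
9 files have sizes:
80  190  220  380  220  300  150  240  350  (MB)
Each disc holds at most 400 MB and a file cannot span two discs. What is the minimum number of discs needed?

Total = 380 + 350 + 300 + 240 + 220 + 220 + 190 + 150 + 80 = 2130 MB.
Lower bound: ⌈2130/400⌉ = 6 discs.
A packing using 7 discs:
  disc 1: 380 = 380
  disc 2: 350 = 350
  disc 3: 300 + 80 = 380
  disc 4: 240 + 150 = 390
  disc 5: 220 = 220
  disc 6: 220 = 220
  disc 7: 190 = 190
No arrangement into 6 discs stays within capacity, so 7 is optimal.

7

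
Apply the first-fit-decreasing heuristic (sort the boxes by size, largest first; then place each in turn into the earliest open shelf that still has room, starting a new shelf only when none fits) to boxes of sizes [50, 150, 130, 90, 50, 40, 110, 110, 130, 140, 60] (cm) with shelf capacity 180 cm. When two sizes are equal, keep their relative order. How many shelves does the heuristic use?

7

Sorted descending: 150, 140, 130, 130, 110, 110, 90, 60, 50, 50, 40.
  150 → shelf 1 (new)  [load 150/180]
  140 → shelf 2 (new)  [load 140/180]
  130 → shelf 3 (new)  [load 130/180]
  130 → shelf 4 (new)  [load 130/180]
  110 → shelf 5 (new)  [load 110/180]
  110 → shelf 6 (new)  [load 110/180]
  90 → shelf 7 (new)  [load 90/180]
  60 → shelf 5  [load 170/180]
  50 → shelf 3  [load 180/180]
  50 → shelf 4  [load 180/180]
  40 → shelf 2  [load 180/180]
7 shelves opened.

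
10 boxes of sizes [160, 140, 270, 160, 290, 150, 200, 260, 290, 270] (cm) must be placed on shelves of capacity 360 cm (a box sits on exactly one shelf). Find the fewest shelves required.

Total = 290 + 290 + 270 + 270 + 260 + 200 + 160 + 160 + 150 + 140 = 2190 cm.
Lower bound: ⌈2190/360⌉ = 7 shelves.
A packing using 8 shelves:
  shelf 1: 290 = 290
  shelf 2: 290 = 290
  shelf 3: 270 = 270
  shelf 4: 270 = 270
  shelf 5: 260 = 260
  shelf 6: 200 + 160 = 360
  shelf 7: 160 + 150 = 310
  shelf 8: 140 = 140
No arrangement into 7 shelves stays within capacity, so 8 is optimal.

8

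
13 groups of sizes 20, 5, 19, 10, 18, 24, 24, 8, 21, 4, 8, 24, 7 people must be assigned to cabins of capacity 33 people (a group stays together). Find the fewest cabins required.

Total = 24 + 24 + 24 + 21 + 20 + 19 + 18 + 10 + 8 + 8 + 7 + 5 + 4 = 192 people.
Lower bound: ⌈192/33⌉ = 6 cabins.
Also, 7 groups each exceed 33/2 people, and no two of those can share a cabin, so at least 7 cabins are needed.
A packing using 7 cabins:
  cabin 1: 24 + 8 = 32
  cabin 2: 24 + 8 = 32
  cabin 3: 24 + 7 = 31
  cabin 4: 21 + 10 = 31
  cabin 5: 20 + 5 + 4 = 29
  cabin 6: 19 = 19
  cabin 7: 18 = 18
This matches the lower bound, so 7 is optimal.

7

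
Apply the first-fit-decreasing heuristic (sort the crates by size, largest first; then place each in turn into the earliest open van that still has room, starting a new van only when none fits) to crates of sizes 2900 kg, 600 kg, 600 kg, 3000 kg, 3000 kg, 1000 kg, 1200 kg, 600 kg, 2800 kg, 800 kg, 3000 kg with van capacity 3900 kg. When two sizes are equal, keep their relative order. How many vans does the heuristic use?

6

Sorted descending: 3000, 3000, 3000, 2900, 2800, 1200, 1000, 800, 600, 600, 600.
  3000 → van 1 (new)  [load 3000/3900]
  3000 → van 2 (new)  [load 3000/3900]
  3000 → van 3 (new)  [load 3000/3900]
  2900 → van 4 (new)  [load 2900/3900]
  2800 → van 5 (new)  [load 2800/3900]
  1200 → van 6 (new)  [load 1200/3900]
  1000 → van 4  [load 3900/3900]
  800 → van 1  [load 3800/3900]
  600 → van 2  [load 3600/3900]
  600 → van 3  [load 3600/3900]
  600 → van 5  [load 3400/3900]
6 vans opened.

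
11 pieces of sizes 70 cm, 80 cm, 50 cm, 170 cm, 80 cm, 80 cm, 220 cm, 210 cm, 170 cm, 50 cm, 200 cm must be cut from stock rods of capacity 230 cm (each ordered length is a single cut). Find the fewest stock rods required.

7

Total = 220 + 210 + 200 + 170 + 170 + 80 + 80 + 80 + 70 + 50 + 50 = 1380 cm.
Lower bound: ⌈1380/230⌉ = 6 stock rods.
A packing using 7 stock rods:
  stock rod 1: 220 = 220
  stock rod 2: 210 = 210
  stock rod 3: 200 = 200
  stock rod 4: 170 + 50 = 220
  stock rod 5: 170 + 50 = 220
  stock rod 6: 80 + 80 + 70 = 230
  stock rod 7: 80 = 80
No arrangement into 6 stock rods stays within capacity, so 7 is optimal.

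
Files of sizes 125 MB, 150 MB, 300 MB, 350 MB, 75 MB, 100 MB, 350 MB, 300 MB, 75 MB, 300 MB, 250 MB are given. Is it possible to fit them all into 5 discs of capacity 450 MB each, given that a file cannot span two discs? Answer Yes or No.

Total = 2375 MB; ⌈2375/450⌉ = 6.
At least 6 discs are required, but only 5 are allowed.

No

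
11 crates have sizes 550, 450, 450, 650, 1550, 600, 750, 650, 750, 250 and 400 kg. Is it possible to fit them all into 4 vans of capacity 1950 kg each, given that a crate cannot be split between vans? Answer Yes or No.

A valid assignment using 4 vans:
  van 1: 1550 + 400 = 1950
  van 2: 750 + 750 + 450 = 1950
  van 3: 650 + 650 + 600 = 1900
  van 4: 550 + 450 + 250 = 1250
Every load is within 1950 kg, so 4 vans suffice.

Yes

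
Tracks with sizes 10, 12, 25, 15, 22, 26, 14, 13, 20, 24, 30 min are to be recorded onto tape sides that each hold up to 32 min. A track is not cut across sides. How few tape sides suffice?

Total = 30 + 26 + 25 + 24 + 22 + 20 + 15 + 14 + 13 + 12 + 10 = 211 min.
Lower bound: ⌈211/32⌉ = 7 tape sides.
A packing using 8 tape sides:
  side 1: 30 = 30
  side 2: 26 = 26
  side 3: 25 = 25
  side 4: 24 = 24
  side 5: 22 + 10 = 32
  side 6: 20 + 12 = 32
  side 7: 15 + 14 = 29
  side 8: 13 = 13
No arrangement into 7 tape sides stays within capacity, so 8 is optimal.

8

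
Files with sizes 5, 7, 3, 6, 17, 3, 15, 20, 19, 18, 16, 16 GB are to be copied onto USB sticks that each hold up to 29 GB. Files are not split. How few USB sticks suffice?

Total = 20 + 19 + 18 + 17 + 16 + 16 + 15 + 7 + 6 + 5 + 3 + 3 = 145 GB.
Lower bound: ⌈145/29⌉ = 5 USB sticks.
Also, 7 files each exceed 29/2 GB, and no two of those can share a USB stick, so at least 7 USB sticks are needed.
A packing using 7 USB sticks:
  USB stick 1: 20 + 7 = 27
  USB stick 2: 19 + 6 + 3 = 28
  USB stick 3: 18 + 5 + 3 = 26
  USB stick 4: 17 = 17
  USB stick 5: 16 = 16
  USB stick 6: 16 = 16
  USB stick 7: 15 = 15
This matches the lower bound, so 7 is optimal.

7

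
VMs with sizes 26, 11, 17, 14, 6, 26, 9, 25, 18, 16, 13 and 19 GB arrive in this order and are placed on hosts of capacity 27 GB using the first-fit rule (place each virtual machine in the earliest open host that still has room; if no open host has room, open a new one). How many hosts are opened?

  26 → host 1 (new)  [load 26/27]
  11 → host 2 (new)  [load 11/27]
  17 → host 3 (new)  [load 17/27]
  14 → host 2  [load 25/27]
  6 → host 3  [load 23/27]
  26 → host 4 (new)  [load 26/27]
  9 → host 5 (new)  [load 9/27]
  25 → host 6 (new)  [load 25/27]
  18 → host 5  [load 27/27]
  16 → host 7 (new)  [load 16/27]
  13 → host 8 (new)  [load 13/27]
  19 → host 9 (new)  [load 19/27]
9 hosts opened.

9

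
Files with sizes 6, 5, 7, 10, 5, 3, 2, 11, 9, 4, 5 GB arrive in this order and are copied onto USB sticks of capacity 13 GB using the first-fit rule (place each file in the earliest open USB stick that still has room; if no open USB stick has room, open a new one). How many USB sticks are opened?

6

  6 → USB stick 1 (new)  [load 6/13]
  5 → USB stick 1  [load 11/13]
  7 → USB stick 2 (new)  [load 7/13]
  10 → USB stick 3 (new)  [load 10/13]
  5 → USB stick 2  [load 12/13]
  3 → USB stick 3  [load 13/13]
  2 → USB stick 1  [load 13/13]
  11 → USB stick 4 (new)  [load 11/13]
  9 → USB stick 5 (new)  [load 9/13]
  4 → USB stick 5  [load 13/13]
  5 → USB stick 6 (new)  [load 5/13]
6 USB sticks opened.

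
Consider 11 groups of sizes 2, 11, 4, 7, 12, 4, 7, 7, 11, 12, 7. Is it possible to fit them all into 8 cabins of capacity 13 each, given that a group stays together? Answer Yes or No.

Yes

A valid assignment using 8 cabins:
  cabin 1: 12 = 12
  cabin 2: 12 = 12
  cabin 3: 11 + 2 = 13
  cabin 4: 11 = 11
  cabin 5: 7 + 4 = 11
  cabin 6: 7 + 4 = 11
  cabin 7: 7 = 7
  cabin 8: 7 = 7
Every load is within 13, so 8 cabins suffice.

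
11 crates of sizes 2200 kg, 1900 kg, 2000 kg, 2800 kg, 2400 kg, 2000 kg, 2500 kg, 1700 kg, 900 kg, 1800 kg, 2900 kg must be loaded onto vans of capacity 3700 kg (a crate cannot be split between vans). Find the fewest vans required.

8

Total = 2900 + 2800 + 2500 + 2400 + 2200 + 2000 + 2000 + 1900 + 1800 + 1700 + 900 = 23100 kg.
Lower bound: ⌈23100/3700⌉ = 7 vans.
Also, 8 crates each exceed 1850 kg, and no two of those can share a van, so at least 8 vans are needed.
A packing using 8 vans:
  van 1: 2900 = 2900
  van 2: 2800 + 900 = 3700
  van 3: 2500 = 2500
  van 4: 2400 = 2400
  van 5: 2200 = 2200
  van 6: 2000 + 1700 = 3700
  van 7: 2000 = 2000
  van 8: 1900 + 1800 = 3700
This matches the lower bound, so 8 is optimal.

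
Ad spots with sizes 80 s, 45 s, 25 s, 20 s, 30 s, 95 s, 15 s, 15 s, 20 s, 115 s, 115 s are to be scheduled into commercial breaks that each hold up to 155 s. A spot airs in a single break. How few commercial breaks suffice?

4

Total = 115 + 115 + 95 + 80 + 45 + 30 + 25 + 20 + 20 + 15 + 15 = 575 s.
Lower bound: ⌈575/155⌉ = 4 commercial breaks.
A packing using 4 commercial breaks:
  break 1: 115 + 30 = 145
  break 2: 115 + 25 + 15 = 155
  break 3: 95 + 45 + 15 = 155
  break 4: 80 + 20 + 20 = 120
This matches the lower bound, so 4 is optimal.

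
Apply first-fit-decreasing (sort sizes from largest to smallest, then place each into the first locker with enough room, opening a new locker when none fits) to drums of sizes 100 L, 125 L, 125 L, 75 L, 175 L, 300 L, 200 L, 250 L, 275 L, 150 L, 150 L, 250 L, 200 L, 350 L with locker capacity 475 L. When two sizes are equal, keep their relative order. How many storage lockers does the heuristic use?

Sorted descending: 350, 300, 275, 250, 250, 200, 200, 175, 150, 150, 125, 125, 100, 75.
  350 → locker 1 (new)  [load 350/475]
  300 → locker 2 (new)  [load 300/475]
  275 → locker 3 (new)  [load 275/475]
  250 → locker 4 (new)  [load 250/475]
  250 → locker 5 (new)  [load 250/475]
  200 → locker 3  [load 475/475]
  200 → locker 4  [load 450/475]
  175 → locker 2  [load 475/475]
  150 → locker 5  [load 400/475]
  150 → locker 6 (new)  [load 150/475]
  125 → locker 1  [load 475/475]
  125 → locker 6  [load 275/475]
  100 → locker 6  [load 375/475]
  75 → locker 5  [load 475/475]
6 storage lockers opened.

6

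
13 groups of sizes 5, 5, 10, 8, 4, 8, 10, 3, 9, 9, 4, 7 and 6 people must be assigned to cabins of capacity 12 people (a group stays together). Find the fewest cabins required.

8

Total = 10 + 10 + 9 + 9 + 8 + 8 + 7 + 6 + 5 + 5 + 4 + 4 + 3 = 88 people.
Lower bound: ⌈88/12⌉ = 8 cabins.
A packing using 8 cabins:
  cabin 1: 10 = 10
  cabin 2: 10 = 10
  cabin 3: 9 + 3 = 12
  cabin 4: 9 = 9
  cabin 5: 8 + 4 = 12
  cabin 6: 8 + 4 = 12
  cabin 7: 7 + 5 = 12
  cabin 8: 6 + 5 = 11
This matches the lower bound, so 8 is optimal.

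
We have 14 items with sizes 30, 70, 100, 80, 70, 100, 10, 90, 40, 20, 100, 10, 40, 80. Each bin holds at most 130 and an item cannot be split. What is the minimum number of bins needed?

Total = 100 + 100 + 100 + 90 + 80 + 80 + 70 + 70 + 40 + 40 + 30 + 20 + 10 + 10 = 840.
Lower bound: ⌈840/130⌉ = 7 bins.
Also, 8 items each exceed 65, and no two of those can share a bin, so at least 8 bins are needed.
A packing using 8 bins:
  bin 1: 100 + 30 = 130
  bin 2: 100 + 20 + 10 = 130
  bin 3: 100 + 10 = 110
  bin 4: 90 + 40 = 130
  bin 5: 80 + 40 = 120
  bin 6: 80 = 80
  bin 7: 70 = 70
  bin 8: 70 = 70
This matches the lower bound, so 8 is optimal.

8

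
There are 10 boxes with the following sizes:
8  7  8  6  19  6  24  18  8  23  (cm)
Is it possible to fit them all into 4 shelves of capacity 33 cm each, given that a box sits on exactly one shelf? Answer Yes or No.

Yes

A valid assignment using 4 shelves:
  shelf 1: 24 + 8 = 32
  shelf 2: 23 + 8 = 31
  shelf 3: 19 + 8 + 6 = 33
  shelf 4: 18 + 7 + 6 = 31
Every load is within 33 cm, so 4 shelves suffice.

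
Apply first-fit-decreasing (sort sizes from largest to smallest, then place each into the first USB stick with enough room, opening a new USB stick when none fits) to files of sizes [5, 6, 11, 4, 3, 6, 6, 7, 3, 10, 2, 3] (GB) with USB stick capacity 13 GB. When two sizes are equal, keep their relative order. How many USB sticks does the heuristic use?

Sorted descending: 11, 10, 7, 6, 6, 6, 5, 4, 3, 3, 3, 2.
  11 → USB stick 1 (new)  [load 11/13]
  10 → USB stick 2 (new)  [load 10/13]
  7 → USB stick 3 (new)  [load 7/13]
  6 → USB stick 3  [load 13/13]
  6 → USB stick 4 (new)  [load 6/13]
  6 → USB stick 4  [load 12/13]
  5 → USB stick 5 (new)  [load 5/13]
  4 → USB stick 5  [load 9/13]
  3 → USB stick 2  [load 13/13]
  3 → USB stick 5  [load 12/13]
  3 → USB stick 6 (new)  [load 3/13]
  2 → USB stick 1  [load 13/13]
6 USB sticks opened.

6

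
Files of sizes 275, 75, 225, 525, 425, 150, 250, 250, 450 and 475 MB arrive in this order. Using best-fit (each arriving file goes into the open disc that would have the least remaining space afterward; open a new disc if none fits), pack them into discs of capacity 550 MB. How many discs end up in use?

  275 → disc 1 (new)  [load 275/550]
  75 → disc 1  [load 350/550]
  225 → disc 2 (new)  [load 225/550]
  525 → disc 3 (new)  [load 525/550]
  425 → disc 4 (new)  [load 425/550]
  150 → disc 1  [load 500/550]
  250 → disc 2  [load 475/550]
  250 → disc 5 (new)  [load 250/550]
  450 → disc 6 (new)  [load 450/550]
  475 → disc 7 (new)  [load 475/550]
7 discs opened.

7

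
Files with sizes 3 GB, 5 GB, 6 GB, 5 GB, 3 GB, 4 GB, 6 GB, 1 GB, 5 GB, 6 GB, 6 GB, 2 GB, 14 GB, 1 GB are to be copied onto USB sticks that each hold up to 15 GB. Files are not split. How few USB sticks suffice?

Total = 14 + 6 + 6 + 6 + 6 + 5 + 5 + 5 + 4 + 3 + 3 + 2 + 1 + 1 = 67 GB.
Lower bound: ⌈67/15⌉ = 5 USB sticks.
A packing using 5 USB sticks:
  USB stick 1: 14 + 1 = 15
  USB stick 2: 6 + 6 + 3 = 15
  USB stick 3: 6 + 6 + 3 = 15
  USB stick 4: 5 + 5 + 5 = 15
  USB stick 5: 4 + 2 + 1 = 7
This matches the lower bound, so 5 is optimal.

5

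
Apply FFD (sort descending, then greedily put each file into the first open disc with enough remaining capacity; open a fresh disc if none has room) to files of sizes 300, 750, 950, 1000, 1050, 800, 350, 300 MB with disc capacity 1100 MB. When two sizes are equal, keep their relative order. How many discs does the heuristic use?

Sorted descending: 1050, 1000, 950, 800, 750, 350, 300, 300.
  1050 → disc 1 (new)  [load 1050/1100]
  1000 → disc 2 (new)  [load 1000/1100]
  950 → disc 3 (new)  [load 950/1100]
  800 → disc 4 (new)  [load 800/1100]
  750 → disc 5 (new)  [load 750/1100]
  350 → disc 5  [load 1100/1100]
  300 → disc 4  [load 1100/1100]
  300 → disc 6 (new)  [load 300/1100]
6 discs opened.

6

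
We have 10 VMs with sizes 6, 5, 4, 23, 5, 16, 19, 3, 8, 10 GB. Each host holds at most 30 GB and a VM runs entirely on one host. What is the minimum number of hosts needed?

Total = 23 + 19 + 16 + 10 + 8 + 6 + 5 + 5 + 4 + 3 = 99 GB.
Lower bound: ⌈99/30⌉ = 4 hosts.
A packing using 4 hosts:
  host 1: 23 + 6 = 29
  host 2: 19 + 10 = 29
  host 3: 16 + 8 + 5 = 29
  host 4: 5 + 4 + 3 = 12
This matches the lower bound, so 4 is optimal.

4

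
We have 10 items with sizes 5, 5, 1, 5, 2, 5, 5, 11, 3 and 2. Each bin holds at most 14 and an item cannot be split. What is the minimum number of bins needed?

Total = 11 + 5 + 5 + 5 + 5 + 5 + 3 + 2 + 2 + 1 = 44.
Lower bound: ⌈44/14⌉ = 4 bins.
A packing using 4 bins:
  bin 1: 11 + 3 = 14
  bin 2: 5 + 5 + 2 + 2 = 14
  bin 3: 5 + 5 + 1 = 11
  bin 4: 5 = 5
This matches the lower bound, so 4 is optimal.

4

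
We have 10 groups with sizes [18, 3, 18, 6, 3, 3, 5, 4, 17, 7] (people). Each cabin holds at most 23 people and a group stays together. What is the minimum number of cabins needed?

4

Total = 18 + 18 + 17 + 7 + 6 + 5 + 4 + 3 + 3 + 3 = 84 people.
Lower bound: ⌈84/23⌉ = 4 cabins.
A packing using 4 cabins:
  cabin 1: 18 + 5 = 23
  cabin 2: 18 + 4 = 22
  cabin 3: 17 + 6 = 23
  cabin 4: 7 + 3 + 3 + 3 = 16
This matches the lower bound, so 4 is optimal.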